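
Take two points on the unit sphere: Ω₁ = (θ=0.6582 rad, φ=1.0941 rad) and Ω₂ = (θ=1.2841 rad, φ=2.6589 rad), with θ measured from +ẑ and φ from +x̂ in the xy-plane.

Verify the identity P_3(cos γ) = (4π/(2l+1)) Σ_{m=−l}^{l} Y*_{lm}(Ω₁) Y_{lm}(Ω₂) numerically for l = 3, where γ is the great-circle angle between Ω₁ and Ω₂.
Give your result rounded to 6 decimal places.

-0.311511

Expand P_3 via completeness: Σ_{m} conj(Y_{3,m}) at Ω₁ times Y_{3,m} at Ω₂ —
  m=-3: Y*=-0.09455 - 0.01339j  Y=-0.04507 - 0.36542j  product -0.00063 + 0.03515j
  m=-2: Y*=-0.17513 + 0.24666j  Y=0.15132 + 0.21863j  product -0.08043 - 0.00096j
  m=-1: Y*=0.19313 + 0.37398j  Y=0.16479 + 0.08636j  product -0.00047 + 0.07831j
  m=+0: Y*=0.03813 + 0.00000j  Y=-0.27439 + 0.00000j  product -0.01046 + 0.00000j
  m=+1: Y*=-0.19313 + 0.37398j  Y=-0.16479 + 0.08636j  product -0.00047 - 0.07831j
  m=+2: Y*=-0.17513 - 0.24666j  Y=0.15132 - 0.21863j  product -0.08043 + 0.00096j
  m=+3: Y*=0.09455 - 0.01339j  Y=0.04507 - 0.36542j  product -0.00063 - 0.03515j
Σ over m = -0.17352 - 0.00000j; ×(4π/7) → -0.31151 - 0.00000j. Real part: -0.311511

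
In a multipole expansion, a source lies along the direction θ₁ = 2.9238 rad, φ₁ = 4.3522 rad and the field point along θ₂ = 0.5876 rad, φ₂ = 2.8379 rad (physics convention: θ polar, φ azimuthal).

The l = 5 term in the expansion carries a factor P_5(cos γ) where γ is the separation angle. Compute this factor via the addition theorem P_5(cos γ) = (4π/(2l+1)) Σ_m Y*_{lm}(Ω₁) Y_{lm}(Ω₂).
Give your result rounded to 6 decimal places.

Expand P_5 via completeness: Σ_{m} conj(Y_{5,m}) at Ω₁ times Y_{5,m} at Ω₂ —
  [-5]  conj(Y_{5,-5})(Ω₁) = (-0.000213, 0.000050) ; Y_{5,-5}(Ω₂) = (-0.001271, -0.024268) ; Δ = (0.000001, 0.000005)
  [-4]  conj(Y_{5,-4})(Ω₁) = (-0.000405, 0.003097) ; Y_{5,-4}(Ω₂) = (0.040212, 0.108135) ; Δ = (-0.000351, 0.000081)
  [-3]  conj(Y_{5,-3})(Ω₁) = (0.023338, 0.012455) ; Y_{5,-3}(Ω₂) = (-0.189070, -0.243755) ; Δ = (-0.001376, -0.008044)
  [-2]  conj(Y_{5,-2})(Ω₁) = (0.107993, -0.094790) ; Y_{5,-2}(Ω₂) = (0.383727, 0.266703) ; Δ = (0.066721, -0.007571)
  [-1]  conj(Y_{5,-1})(Ω₁) = (-0.164361, -0.436412) ; Y_{5,-1}(Ω₂) = (-0.233537, -0.073187) ; Δ = (0.006444, 0.113948)
  [+0]  conj(Y_{5,0})(Ω₁) = (-0.630633, -0.000000) ; Y_{5,0}(Ω₂) = (-0.317297, 0.000000) ; Δ = (0.200098, 0.000000)
  [+1]  conj(Y_{5,1})(Ω₁) = (0.164361, -0.436412) ; Y_{5,1}(Ω₂) = (0.233537, -0.073187) ; Δ = (0.006444, -0.113948)
  [+2]  conj(Y_{5,2})(Ω₁) = (0.107993, 0.094790) ; Y_{5,2}(Ω₂) = (0.383727, -0.266703) ; Δ = (0.066721, 0.007571)
  [+3]  conj(Y_{5,3})(Ω₁) = (-0.023338, 0.012455) ; Y_{5,3}(Ω₂) = (0.189070, -0.243755) ; Δ = (-0.001376, 0.008044)
  [+4]  conj(Y_{5,4})(Ω₁) = (-0.000405, -0.003097) ; Y_{5,4}(Ω₂) = (0.040212, -0.108135) ; Δ = (-0.000351, -0.000081)
  [+5]  conj(Y_{5,5})(Ω₁) = (0.000213, 0.000050) ; Y_{5,5}(Ω₂) = (0.001271, -0.024268) ; Δ = (0.000001, -0.000005)
Accumulated sum (0.342976, 0.000000); after 4π/(2l+1) scaling, (0.391815, 0.000000) ⇒ P_5 = 0.391815

0.391815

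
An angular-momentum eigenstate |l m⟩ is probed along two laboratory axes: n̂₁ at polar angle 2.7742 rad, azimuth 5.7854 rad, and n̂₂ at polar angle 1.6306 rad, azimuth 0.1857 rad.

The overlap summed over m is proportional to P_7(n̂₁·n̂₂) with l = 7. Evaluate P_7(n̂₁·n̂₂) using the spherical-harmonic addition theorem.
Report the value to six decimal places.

Addition theorem: P_7(cos γ) = (4π/15) Σ_m Y*_{lm}(Ω₁) Y_{lm}(Ω₂), m = −7…7:
  [-7]  conj(Y_{7,-7})(Ω₁) = -0.00036 + 0.00013j ; Y_{7,-7}(Ω₂) = 0.13214 - 0.47581j ; Δ = 0.00001 + 0.00019j
  [-6]  conj(Y_{7,-6})(Ω₁) = 0.00370 + 0.00058j ; Y_{7,-6}(Ω₂) = -0.04878 + 0.09930j ; Δ = -0.00024 + 0.00034j
  [-5]  conj(Y_{7,-5})(Ω₁) = -0.01799 - 0.01375j ; Y_{7,-5}(Ω₂) = -0.20773 + 0.27767j ; Δ = 0.00756 - 0.00214j
  [-4]  conj(Y_{7,-4})(Ω₁) = 0.03872 + 0.08662j ; Y_{7,-4}(Ω₂) = 0.09474 - 0.08699j ; Δ = 0.01120 + 0.00484j
  [-3]  conj(Y_{7,-3})(Ω₁) = 0.02142 - 0.27600j ; Y_{7,-3}(Ω₂) = 0.25835 - 0.16093j ; Δ = -0.03888 - 0.07475j
  [-2]  conj(Y_{7,-2})(Ω₁) = -0.28361 + 0.43743j ; Y_{7,-2}(Ω₂) = -0.12684 + 0.04940j ; Δ = 0.01436 - 0.06950j
  [-1]  conj(Y_{7,-1})(Ω₁) = 0.41380 - 0.22487j ; Y_{7,-1}(Ω₂) = -0.28349 + 0.05326j ; Δ = -0.10533 + 0.08579j
  [+0]  conj(Y_{7,0})(Ω₁) = 0.18489 + 0.00000j ; Y_{7,0}(Ω₂) = 0.13829 + 0.00000j ; Δ = 0.02557 + 0.00000j
  [+1]  conj(Y_{7,1})(Ω₁) = -0.41380 - 0.22487j ; Y_{7,1}(Ω₂) = 0.28349 + 0.05326j ; Δ = -0.10533 - 0.08579j
  [+2]  conj(Y_{7,2})(Ω₁) = -0.28361 - 0.43743j ; Y_{7,2}(Ω₂) = -0.12684 - 0.04940j ; Δ = 0.01436 + 0.06950j
  [+3]  conj(Y_{7,3})(Ω₁) = -0.02142 - 0.27600j ; Y_{7,3}(Ω₂) = -0.25835 - 0.16093j ; Δ = -0.03888 + 0.07475j
  [+4]  conj(Y_{7,4})(Ω₁) = 0.03872 - 0.08662j ; Y_{7,4}(Ω₂) = 0.09474 + 0.08699j ; Δ = 0.01120 - 0.00484j
  [+5]  conj(Y_{7,5})(Ω₁) = 0.01799 - 0.01375j ; Y_{7,5}(Ω₂) = 0.20773 + 0.27767j ; Δ = 0.00756 + 0.00214j
  [+6]  conj(Y_{7,6})(Ω₁) = 0.00370 - 0.00058j ; Y_{7,6}(Ω₂) = -0.04878 - 0.09930j ; Δ = -0.00024 - 0.00034j
  [+7]  conj(Y_{7,7})(Ω₁) = 0.00036 + 0.00013j ; Y_{7,7}(Ω₂) = -0.13214 - 0.47581j ; Δ = 0.00001 - 0.00019j
Accumulated sum -0.19707 - 0.00000j; after 4π/(2l+1) scaling, -0.16510 - 0.00000j ⇒ P_7 = -0.165097

-0.165097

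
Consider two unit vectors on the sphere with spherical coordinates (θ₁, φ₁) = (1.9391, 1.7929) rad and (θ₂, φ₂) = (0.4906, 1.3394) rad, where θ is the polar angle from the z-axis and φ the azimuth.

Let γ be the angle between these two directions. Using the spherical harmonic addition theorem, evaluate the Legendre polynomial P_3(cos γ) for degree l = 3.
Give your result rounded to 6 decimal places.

-0.115175

Expand P_3 via completeness: Σ_{m} conj(Y_{3,m}) at Ω₁ times Y_{3,m} at Ω₂ —
  m=-3: +0.209402-0.266325i × -0.027918+0.033539i = +0.003086+0.014458i  (running Σ = +0.003086+0.014458i)
  m=-2: +0.289174+0.137627i × -0.179059-0.089338i = -0.039484-0.050478i  (running Σ = -0.036398-0.036019i)
  m=-1: +0.023371-0.103488i × +0.100923-0.428335i = -0.041969-0.020455i  (running Σ = -0.078367-0.056474i)
  m=0: +0.315989-0.000000i × +0.292974+0.000000i = +0.092576+0.000000i  (running Σ = +0.014210-0.056474i)
  m=1: -0.023371-0.103488i × -0.100923-0.428335i = -0.041969+0.020455i  (running Σ = -0.027759-0.036019i)
  m=2: +0.289174-0.137627i × -0.179059+0.089338i = -0.039484+0.050478i  (running Σ = -0.067243+0.014458i)
  m=3: -0.209402-0.266325i × +0.027918+0.033539i = +0.003086-0.014458i  (running Σ = -0.064157-0.000000i)
Accumulated sum -0.064157-0.000000i; after 4π/(2l+1) scaling, -0.115175-0.000000i ⇒ P_3 = -0.115175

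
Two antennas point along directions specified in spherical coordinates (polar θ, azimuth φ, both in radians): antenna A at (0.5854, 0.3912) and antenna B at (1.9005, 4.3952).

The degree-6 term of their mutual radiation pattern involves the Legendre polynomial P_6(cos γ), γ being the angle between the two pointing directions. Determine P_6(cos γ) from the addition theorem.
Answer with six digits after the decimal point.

Expand P_6 via completeness: Σ_{m} conj(Y_{6,m}) at Ω₁ times Y_{6,m} at Ω₂ —
  m=-6: -0.009632+0.009807i × +0.113059-0.327576i = +0.002123+0.004264i  (running Σ = +0.002123+0.004264i)
  m=-5: -0.026990+0.066566i × +0.410737+0.006223i = -0.011500+0.027173i  (running Σ = -0.009376+0.031437i)
  m=-4: +0.001324+0.220857i × +0.013016+0.041775i = -0.009209+0.002930i  (running Σ = -0.018586+0.034367i)
  m=-3: +0.164447+0.392015i × +0.268650-0.191479i = +0.119241+0.073827i  (running Σ = +0.100656+0.108194i)
  m=-2: +0.311815+0.309951i × +0.123100+0.090582i = +0.010308+0.066400i  (running Σ = +0.110964+0.174593i)
  m=-1: +0.014941+0.006163i × +0.087299-0.265936i = +0.002943-0.003435i  (running Σ = +0.113907+0.171158i)
  m=0: -0.421538-0.000000i × +0.178710+0.000000i = -0.075333-0.000000i  (running Σ = +0.038574+0.171158i)
  m=1: -0.014941+0.006163i × -0.087299-0.265936i = +0.002943+0.003435i  (running Σ = +0.041518+0.174593i)
  m=2: +0.311815-0.309951i × +0.123100-0.090582i = +0.010308-0.066400i  (running Σ = +0.051826+0.108194i)
  m=3: -0.164447+0.392015i × -0.268650-0.191479i = +0.119241-0.073827i  (running Σ = +0.171067+0.034367i)
  m=4: +0.001324-0.220857i × +0.013016-0.041775i = -0.009209-0.002930i  (running Σ = +0.161858+0.031437i)
  m=5: +0.026990+0.066566i × -0.410737+0.006223i = -0.011500-0.027173i  (running Σ = +0.150358+0.004264i)
  m=6: -0.009632-0.009807i × +0.113059+0.327576i = +0.002123-0.004264i  (running Σ = +0.152482+0.000000i)
Total Σ_m = +0.152482+0.000000i. Multiply by 0.966644: +0.147396+0.000000i. P_6(cos γ) = 0.147396

0.147396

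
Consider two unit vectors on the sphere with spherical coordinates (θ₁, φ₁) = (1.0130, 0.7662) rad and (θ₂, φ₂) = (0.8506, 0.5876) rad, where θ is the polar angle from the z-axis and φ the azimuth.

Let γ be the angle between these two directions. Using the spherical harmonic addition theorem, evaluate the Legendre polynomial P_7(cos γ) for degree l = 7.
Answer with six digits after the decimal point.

Expand P_7 via completeness: Σ_{m} conj(Y_{7,m}) at Ω₁ times Y_{7,m} at Ω₂ —
  term(m=-7) = 0.00338 + 0.01018j   from Y*(Ω₁)=0.09589 - 0.12587j, Y(Ω₂)=-0.03824 + 0.05599j
  term(m=-6) = 0.03936 + 0.07218j   from Y*(Ω₁)=-0.04245 - 0.36692j, Y(Ω₂)=-0.20637 + 0.08339j
  term(m=-5) = 0.10954 + 0.13607j   from Y*(Ω₁)=-0.32888 - 0.27111j, Y(Ω₂)=-0.40139 - 0.08287j
  term(m=-4) = 0.04006 + 0.03474j   from Y*(Ω₁)=-0.12890 + 0.00992j, Y(Ω₂)=-0.28837 - 0.29173j
  term(m=-3) = -0.01570 - 0.00932j   from Y*(Ω₁)=0.19176 - 0.21522j, Y(Ω₂)=-0.01209 - 0.06218j
  term(m=-2) = 0.08663 + 0.03233j   from Y*(Ω₁)=-0.01051 - 0.27367j, Y(Ω₂)=-0.13011 + 0.31157j
  term(m=-1) = -0.04032 - 0.00728j   from Y*(Ω₁)=0.13285 + 0.12784j, Y(Ω₂)=-0.18494 + 0.12319j
  term(m=+0) = 0.08374 + 0.00000j   from Y*(Ω₁)=0.29968 + 0.00000j, Y(Ω₂)=0.27945 + 0.00000j
  term(m=+1) = -0.04032 + 0.00728j   from Y*(Ω₁)=-0.13285 + 0.12784j, Y(Ω₂)=0.18494 + 0.12319j
  term(m=+2) = 0.08663 - 0.03233j   from Y*(Ω₁)=-0.01051 + 0.27367j, Y(Ω₂)=-0.13011 - 0.31157j
  term(m=+3) = -0.01570 + 0.00932j   from Y*(Ω₁)=-0.19176 - 0.21522j, Y(Ω₂)=0.01209 - 0.06218j
  term(m=+4) = 0.04006 - 0.03474j   from Y*(Ω₁)=-0.12890 - 0.00992j, Y(Ω₂)=-0.28837 + 0.29173j
  term(m=+5) = 0.10954 - 0.13607j   from Y*(Ω₁)=0.32888 - 0.27111j, Y(Ω₂)=0.40139 - 0.08287j
  term(m=+6) = 0.03936 - 0.07218j   from Y*(Ω₁)=-0.04245 + 0.36692j, Y(Ω₂)=-0.20637 - 0.08339j
  term(m=+7) = 0.00338 - 0.01018j   from Y*(Ω₁)=-0.09589 - 0.12587j, Y(Ω₂)=0.03824 + 0.05599j
Total Σ_m = 0.52966 + 0.00000j. Multiply by 0.837758: 0.44373 + 0.00000j. P_7(cos γ) = 0.443730

0.443730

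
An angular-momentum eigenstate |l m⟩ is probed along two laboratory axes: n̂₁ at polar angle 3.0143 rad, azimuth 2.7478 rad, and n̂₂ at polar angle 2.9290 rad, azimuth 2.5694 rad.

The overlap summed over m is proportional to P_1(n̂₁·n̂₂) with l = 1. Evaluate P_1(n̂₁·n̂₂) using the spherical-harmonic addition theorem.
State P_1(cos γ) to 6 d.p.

0.995939

Addition theorem: P_1(cos γ) = (4π/3) Σ_m Y*_{lm}(Ω₁) Y_{lm}(Ω₂), m = −1…1:
  m=-1: -0.040503+0.016829i × -0.061286-0.039472i = +0.003147+0.000567i  (running Σ = +0.003147+0.000567i)
  m=0: -0.484649-0.000000i × -0.477603+0.000000i = +0.231470+0.000000i  (running Σ = +0.234616+0.000567i)
  m=1: +0.040503+0.016829i × +0.061286-0.039472i = +0.003147-0.000567i  (running Σ = +0.237763+0.000000i)
Accumulated sum +0.237763+0.000000i; after 4π/(2l+1) scaling, +0.995939+0.000000i ⇒ P_1 = 0.995939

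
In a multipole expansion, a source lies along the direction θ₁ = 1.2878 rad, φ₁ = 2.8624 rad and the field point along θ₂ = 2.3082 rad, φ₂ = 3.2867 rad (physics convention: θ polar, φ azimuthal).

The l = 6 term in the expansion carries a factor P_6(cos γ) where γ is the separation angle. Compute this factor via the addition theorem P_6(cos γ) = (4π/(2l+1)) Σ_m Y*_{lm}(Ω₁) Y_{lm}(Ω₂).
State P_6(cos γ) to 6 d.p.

0.331411

Expand P_6 via completeness: Σ_{m} conj(Y_{6,m}) at Ω₁ times Y_{6,m} at Ω₂ —
  m=-6: -0.039446-0.376605i × +0.051202-0.060770i = -0.024906-0.016886i  (running Σ = -0.024906-0.016886i)
  m=-5: -0.066352+0.375639i × +0.187068-0.165913i = +0.049911+0.081279i  (running Σ = +0.025005+0.064393i)
  m=-4: -0.018932+0.038792i × +0.355850-0.233360i = +0.002316+0.018222i  (running Σ = +0.027321+0.082615i)
  m=-3: +0.230891-0.256337i × +0.317764-0.147785i = +0.035486-0.115577i  (running Σ = +0.062807-0.032962i)
  m=-2: -0.051667+0.032276i × -0.067205+0.020071i = +0.002824-0.003206i  (running Σ = +0.065631-0.036168i)
  m=-1: -0.303844+0.087106i × -0.368840+0.053900i = +0.107375-0.048506i  (running Σ = +0.173006-0.084674i)
  m=0: +0.087818-0.000000i × -0.036043+0.000000i = -0.003165+0.000000i  (running Σ = +0.169841-0.084674i)
  m=1: +0.303844+0.087106i × +0.368840+0.053900i = +0.107375+0.048506i  (running Σ = +0.277216-0.036168i)
  m=2: -0.051667-0.032276i × -0.067205-0.020071i = +0.002824+0.003206i  (running Σ = +0.280040-0.032962i)
  m=3: -0.230891-0.256337i × -0.317764-0.147785i = +0.035486+0.115577i  (running Σ = +0.315526+0.082615i)
  m=4: -0.018932-0.038792i × +0.355850+0.233360i = +0.002316-0.018222i  (running Σ = +0.317842+0.064393i)
  m=5: +0.066352+0.375639i × -0.187068-0.165913i = +0.049911-0.081279i  (running Σ = +0.367753-0.016886i)
  m=6: -0.039446+0.376605i × +0.051202+0.060770i = -0.024906+0.016886i  (running Σ = +0.342847-0.000000i)
Accumulated sum +0.342847-0.000000i; after 4π/(2l+1) scaling, +0.331411-0.000000i ⇒ P_6 = 0.331411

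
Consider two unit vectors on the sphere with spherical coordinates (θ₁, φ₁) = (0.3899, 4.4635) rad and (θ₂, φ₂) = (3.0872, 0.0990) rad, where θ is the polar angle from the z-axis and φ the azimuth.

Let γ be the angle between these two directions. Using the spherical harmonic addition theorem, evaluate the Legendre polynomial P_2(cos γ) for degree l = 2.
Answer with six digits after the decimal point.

0.799091

Summing Y*_{l m}(θ₁,φ₁)·Y_{l m}(θ₂,φ₂) over m ∈ [−2, 2]; prefactor 4π/(2·2+1) = 2.513274:
  m=-2: Y*=-0.04903 + 0.02665j  Y=0.00112 - 0.00022j  product -0.00005 + 0.00004j
  m=-1: Y*=-0.06690 - 0.26323j  Y=-0.04173 + 0.00415j  product 0.00388 + 0.01071j
  m=+0: Y*=0.49409 + 0.00000j  Y=0.62799 + 0.00000j  product 0.31028 + 0.00000j
  m=+1: Y*=0.06690 - 0.26323j  Y=0.04173 + 0.00415j  product 0.00388 - 0.01071j
  m=+2: Y*=-0.04903 - 0.02665j  Y=0.00112 + 0.00022j  product -0.00005 - 0.00004j
Σ over m = 0.31795 + 0.00000j; ×(4π/5) → 0.79909 + 0.00000j. Real part: 0.799091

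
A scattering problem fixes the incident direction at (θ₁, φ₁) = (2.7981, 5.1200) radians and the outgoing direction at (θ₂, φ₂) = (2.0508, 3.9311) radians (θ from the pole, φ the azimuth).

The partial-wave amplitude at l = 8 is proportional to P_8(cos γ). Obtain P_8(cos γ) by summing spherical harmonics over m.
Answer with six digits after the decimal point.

Summing Y*_{l m}(θ₁,φ₁)·Y_{l m}(θ₂,φ₂) over m ∈ [−8, 8]; prefactor 4π/(2·8+1) = 0.739198:
  term(m=-8) = -0.000017-0.000001i   from Y*(Ω₁)=-0.000085-0.000010i, Y(Ω₂)=+0.197377-0.006491i
  term(m=-7) = -0.000177+0.000350i   from Y*(Ω₁)=+0.000271+0.000915i, Y(Ω₂)=+0.299042+0.282316i
  term(m=-6) = +0.001796+0.002046i   from Y*(Ω₁)=+0.005184-0.004330i, Y(Ω₂)=+0.009936+0.402915i
  term(m=-5) = +0.001320-0.000465i   from Y*(Ω₁)=-0.030499-0.015388i, Y(Ω₂)=-0.028357+0.029547i
  term(m=-4) = -0.001816+0.042000i   from Y*(Ω₁)=-0.007534+0.126153i, Y(Ω₂)=+0.332605-0.005467i
  term(m=-3) = +0.065849+0.029811i   from Y*(Ω₁)=+0.313155-0.113588i, Y(Ω₂)=+0.155313+0.151530i
  term(m=-2) = -0.095775+0.091723i   from Y*(Ω₁)=-0.389040-0.412966i, Y(Ω₂)=-0.001921-0.233729i
  term(m=-1) = +0.043580+0.108512i   from Y*(Ω₁)=-0.172406+0.399278i, Y(Ω₂)=+0.189340-0.190903i
  term(m=+0) = +0.053875+0.000000i   from Y*(Ω₁)=-0.272819-0.000000i, Y(Ω₂)=-0.197474+0.000000i
  term(m=+1) = +0.043580-0.108512i   from Y*(Ω₁)=+0.172406+0.399278i, Y(Ω₂)=-0.189340-0.190903i
  term(m=+2) = -0.095775-0.091723i   from Y*(Ω₁)=-0.389040+0.412966i, Y(Ω₂)=-0.001921+0.233729i
  term(m=+3) = +0.065849-0.029811i   from Y*(Ω₁)=-0.313155-0.113588i, Y(Ω₂)=-0.155313+0.151530i
  term(m=+4) = -0.001816-0.042000i   from Y*(Ω₁)=-0.007534-0.126153i, Y(Ω₂)=+0.332605+0.005467i
  term(m=+5) = +0.001320+0.000465i   from Y*(Ω₁)=+0.030499-0.015388i, Y(Ω₂)=+0.028357+0.029547i
  term(m=+6) = +0.001796-0.002046i   from Y*(Ω₁)=+0.005184+0.004330i, Y(Ω₂)=+0.009936-0.402915i
  term(m=+7) = -0.000177-0.000350i   from Y*(Ω₁)=-0.000271+0.000915i, Y(Ω₂)=-0.299042+0.282316i
  term(m=+8) = -0.000017+0.000001i   from Y*(Ω₁)=-0.000085+0.000010i, Y(Ω₂)=+0.197377+0.006491i
Accumulated sum +0.083395-0.000000i; after 4π/(2l+1) scaling, +0.061645-0.000000i ⇒ P_8 = 0.061645

0.061645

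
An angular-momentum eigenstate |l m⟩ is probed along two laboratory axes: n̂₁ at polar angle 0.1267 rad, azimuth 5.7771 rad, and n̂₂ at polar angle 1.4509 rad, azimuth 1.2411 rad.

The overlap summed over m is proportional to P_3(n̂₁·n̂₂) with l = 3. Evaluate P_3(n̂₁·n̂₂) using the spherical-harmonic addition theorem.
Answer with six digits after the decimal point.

-0.142698

Summing Y*_{l m}(θ₁,φ₁)·Y_{l m}(θ₂,φ₂) over m ∈ [−3, 3]; prefactor 4π/(2·3+1) = 1.795196:
  m=-3: 0.00004 - 0.00084j × -0.34115 + 0.22434j = 0.00017 + 0.00030j  (running Σ = 0.00017 + 0.00030j)
  m=-2: 0.00858 - 0.01373j × -0.09523 - 0.07382j = -0.00183 + 0.00067j  (running Σ = -0.00166 + 0.00097j)
  m=-1: 0.14002 - 0.07760j × -0.09645 + 0.28186j = 0.00837 + 0.04695j  (running Σ = 0.00671 + 0.04792j)
  m=0: 0.71082 + 0.00000j × -0.13071 + 0.00000j = -0.09291 + 0.00000j  (running Σ = -0.08620 + 0.04792j)
  m=1: -0.14002 - 0.07760j × 0.09645 + 0.28186j = 0.00837 - 0.04695j  (running Σ = -0.07783 + 0.00097j)
  m=2: 0.00858 + 0.01373j × -0.09523 + 0.07382j = -0.00183 - 0.00067j  (running Σ = -0.07966 + 0.00030j)
  m=3: -0.00004 - 0.00084j × 0.34115 + 0.22434j = 0.00017 - 0.00030j  (running Σ = -0.07949 + 0.00000j)
Total Σ_m = -0.07949 + 0.00000j. Multiply by 1.795196: -0.14270 + 0.00000j. P_3(cos γ) = -0.142698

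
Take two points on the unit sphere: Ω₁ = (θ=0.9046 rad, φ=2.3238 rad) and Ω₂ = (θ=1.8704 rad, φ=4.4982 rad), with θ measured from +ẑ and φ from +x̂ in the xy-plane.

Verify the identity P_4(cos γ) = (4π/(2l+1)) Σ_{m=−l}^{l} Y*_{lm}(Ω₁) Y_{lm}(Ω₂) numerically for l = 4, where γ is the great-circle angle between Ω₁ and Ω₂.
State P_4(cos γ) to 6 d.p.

-0.413865

Addition theorem: P_4(cos γ) = (4π/9) Σ_m Y*_{lm}(Ω₁) Y_{lm}(Ω₂), m = −4…4:
  m=-4: Y*=-0.167638+0.021845i  Y=+0.241520+0.278706i  product -0.046576-0.041446i
  m=-3: Y*=+0.290318+0.238739i  Y=-0.193090+0.257955i  product -0.117641+0.028791i
  m=-2: Y*=-0.022402-0.345282i  Y=+0.108405+0.049504i  product +0.014664-0.038539i
  m=-1: Y*=+0.051325-0.054762i  Y=-0.067779+0.311590i  product +0.013585+0.019704i
  m=+0: Y*=-0.354637-0.000000i  Y=+0.069006+0.000000i  product -0.024472-0.000000i
  m=+1: Y*=-0.051325-0.054762i  Y=+0.067779+0.311590i  product +0.013585-0.019704i
  m=+2: Y*=-0.022402+0.345282i  Y=+0.108405-0.049504i  product +0.014664+0.038539i
  m=+3: Y*=-0.290318+0.238739i  Y=+0.193090+0.257955i  product -0.117641-0.028791i
  m=+4: Y*=-0.167638-0.021845i  Y=+0.241520-0.278706i  product -0.046576+0.041446i
Σ over m = -0.296409+0.000000i; ×(4π/9) → -0.413865+0.000000i. Real part: -0.413865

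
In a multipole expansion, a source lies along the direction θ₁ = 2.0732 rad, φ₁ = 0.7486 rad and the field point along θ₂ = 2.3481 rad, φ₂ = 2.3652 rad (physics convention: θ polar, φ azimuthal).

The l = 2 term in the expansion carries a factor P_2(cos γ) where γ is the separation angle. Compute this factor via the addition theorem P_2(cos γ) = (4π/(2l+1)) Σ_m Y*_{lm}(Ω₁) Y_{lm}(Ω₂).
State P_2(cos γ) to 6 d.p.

Addition theorem: P_2(cos γ) = (4π/5) Σ_m Y*_{lm}(Ω₁) Y_{lm}(Ω₂), m = −2…2:
  m=-2: 0.02182 + 0.29590j × 0.00353 + 0.19623j = -0.05799 + 0.00533j  (running Σ = -0.05799 + 0.00533j)
  m=-1: -0.23887 - 0.22191j × 0.27555 + 0.27063j = -0.00577 - 0.12579j  (running Σ = -0.06375 - 0.12046j)
  m=0: -0.09600 + 0.00000j × 0.15004 + 0.00000j = -0.01440 + 0.00000j  (running Σ = -0.07816 - 0.12046j)
  m=1: 0.23887 - 0.22191j × -0.27555 + 0.27063j = -0.00577 + 0.12579j  (running Σ = -0.08392 + 0.00533j)
  m=2: 0.02182 - 0.29590j × 0.00353 - 0.19623j = -0.05799 - 0.00533j  (running Σ = -0.14191 + 0.00000j)
Σ over m = -0.14191 + 0.00000j; ×(4π/5) → -0.35666 + 0.00000j. Real part: -0.356664

-0.356664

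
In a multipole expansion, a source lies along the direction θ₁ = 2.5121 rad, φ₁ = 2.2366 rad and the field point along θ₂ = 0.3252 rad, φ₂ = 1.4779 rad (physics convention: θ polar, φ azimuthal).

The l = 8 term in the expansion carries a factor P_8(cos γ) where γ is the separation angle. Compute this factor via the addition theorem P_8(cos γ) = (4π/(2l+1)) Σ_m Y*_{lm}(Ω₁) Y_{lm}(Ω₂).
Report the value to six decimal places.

Expand P_8 via completeness: Σ_{m} conj(Y_{8,m}) at Ω₁ times Y_{8,m} at Ω₂ —
  m=-8: (0.004286, -0.006080) × (0.000041, 0.000038) = (0.000000, -0.000000)  (running Σ = (0.000000, -0.000000))
  m=-7: (0.040801, -0.002114) × (-0.000402, 0.000528) = (-0.000015, 0.000022)  (running Σ = (-0.000015, 0.000022))
  m=-6: (0.090707, 0.103930) × (-0.004237, -0.002641) = (-0.000110, -0.000680)  (running Σ = (-0.000125, -0.000658))
  m=-5: (-0.058912, 0.310633) × (0.012030, -0.024010) = (0.006750, 0.005151)  (running Σ = (0.006625, 0.004494))
  m=-4: (-0.424351, 0.220047) × (0.098735, 0.038476) = (-0.050365, 0.005399)  (running Σ = (-0.043740, 0.009893))
  m=-3: (-0.349118, -0.158684) × (-0.082416, 0.288030) = (0.074479, -0.087478)  (running Σ = (0.030739, -0.077585))
  m=-2: (0.015850, 0.064996) × (-0.545639, -0.102558) = (-0.001982, -0.037090)  (running Σ = (0.028756, -0.114675))
  m=-1: (-0.257136, 0.327375) × (0.046041, -0.494194) = (0.149948, 0.142148)  (running Σ = (0.178704, 0.027473))
  m=0: (-0.068752, -0.000000) × (-0.200461, 0.000000) = (0.013782, 0.000000)  (running Σ = (0.192487, 0.027473))
  m=1: (0.257136, 0.327375) × (-0.046041, -0.494194) = (0.149948, -0.142148)  (running Σ = (0.342435, -0.114675))
  m=2: (0.015850, -0.064996) × (-0.545639, 0.102558) = (-0.001982, 0.037090)  (running Σ = (0.340452, -0.077585))
  m=3: (0.349118, -0.158684) × (0.082416, 0.288030) = (0.074479, 0.087478)  (running Σ = (0.414931, 0.009893))
  m=4: (-0.424351, -0.220047) × (0.098735, -0.038476) = (-0.050365, -0.005399)  (running Σ = (0.364566, 0.004494))
  m=5: (0.058912, 0.310633) × (-0.012030, -0.024010) = (0.006750, -0.005151)  (running Σ = (0.371316, -0.000658))
  m=6: (0.090707, -0.103930) × (-0.004237, 0.002641) = (-0.000110, 0.000680)  (running Σ = (0.371206, 0.000022))
  m=7: (-0.040801, -0.002114) × (0.000402, 0.000528) = (-0.000015, -0.000022)  (running Σ = (0.371191, -0.000000))
  m=8: (0.004286, 0.006080) × (0.000041, -0.000038) = (0.000000, 0.000000)  (running Σ = (0.371191, 0.000000))
Σ over m = (0.371191, 0.000000); ×(4π/17) → (0.274384, 0.000000). Real part: 0.274384

0.274384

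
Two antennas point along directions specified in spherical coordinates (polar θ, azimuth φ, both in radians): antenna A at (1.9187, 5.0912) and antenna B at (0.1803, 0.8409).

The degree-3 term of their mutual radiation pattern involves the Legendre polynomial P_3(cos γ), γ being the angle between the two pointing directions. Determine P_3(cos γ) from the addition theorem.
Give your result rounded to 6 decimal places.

0.442830

Addition theorem: P_3(cos γ) = (4π/7) Σ_m Y*_{lm}(Ω₁) Y_{lm}(Ω₂), m = −3…3:
  term(m=-3) = (0.000820, 0.000153)   from Y*(Ω₁)=(-0.314449, 0.145877), Y(Ω₂)=(-0.001960, -0.001396)
  term(m=-2) = (0.005998, -0.007946)   from Y*(Ω₁)=(0.223699, 0.211605), Y(Ω₂)=(-0.003582, -0.032133)
  term(m=-1) = (0.012623, 0.025344)   from Y*(Ω₁)=(-0.047060, 0.118230), Y(Ω₂)=(0.148360, -0.165816)
  term(m=+0) = (0.207794, 0.000000)   from Y*(Ω₁)=(0.307740, -0.000000), Y(Ω₂)=(0.675225, 0.000000)
  term(m=+1) = (0.012623, -0.025344)   from Y*(Ω₁)=(0.047060, 0.118230), Y(Ω₂)=(-0.148360, -0.165816)
  term(m=+2) = (0.005998, 0.007946)   from Y*(Ω₁)=(0.223699, -0.211605), Y(Ω₂)=(-0.003582, 0.032133)
  term(m=+3) = (0.000820, -0.000153)   from Y*(Ω₁)=(0.314449, 0.145877), Y(Ω₂)=(0.001960, -0.001396)
Total Σ_m = (0.246675, -0.000000). Multiply by 1.795196: (0.442830, -0.000000). P_3(cos γ) = 0.442830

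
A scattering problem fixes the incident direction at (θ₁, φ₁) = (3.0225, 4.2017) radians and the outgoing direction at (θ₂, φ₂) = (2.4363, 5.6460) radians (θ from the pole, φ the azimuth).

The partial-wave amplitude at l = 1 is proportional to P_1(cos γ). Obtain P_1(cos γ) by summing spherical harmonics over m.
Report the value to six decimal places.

Summing Y*_{l m}(θ₁,φ₁)·Y_{l m}(θ₂,φ₂) over m ∈ [−1, 1]; prefactor 4π/(2·1+1) = 4.188790:
  m=-1: Y*=-0.020064-0.035811i  Y=+0.180020+0.133247i  product +0.001160-0.009120i
  m=+0: Y*=-0.485142-0.000000i  Y=-0.372033+0.000000i  product +0.180489+0.000000i
  m=+1: Y*=+0.020064-0.035811i  Y=-0.180020+0.133247i  product +0.001160+0.009120i
Accumulated sum +0.182808+0.000000i; after 4π/(2l+1) scaling, +0.765745+0.000000i ⇒ P_1 = 0.765745

0.765745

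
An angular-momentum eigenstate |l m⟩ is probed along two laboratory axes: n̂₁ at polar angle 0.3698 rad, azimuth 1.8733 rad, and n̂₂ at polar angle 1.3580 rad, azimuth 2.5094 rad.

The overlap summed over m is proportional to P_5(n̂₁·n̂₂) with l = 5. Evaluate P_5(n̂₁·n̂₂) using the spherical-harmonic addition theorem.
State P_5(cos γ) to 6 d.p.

0.130683

Addition theorem: P_5(cos γ) = (4π/11) Σ_m Y*_{lm}(Ω₁) Y_{lm}(Ω₂), m = −5…5:
  m=-5: Y*=-0.002858+0.000167i  Y=+0.414019+0.008021i  product -0.001184+0.000046i
  m=-4: Y*=+0.008244+0.021849i  Y=-0.231451+0.162740i  product -0.005464-0.003715i
  m=-3: Y*=+0.087831-0.068629i  Y=-0.061889+0.183203i  product +0.007137+0.020338i
  m=-2: Y*=-0.273029-0.188803i  Y=-0.089346-0.282407i  product -0.028925+0.093974i
  m=-1: Y*=-0.162108+0.519439i  Y=-0.105400-0.077203i  product +0.057189-0.042234i
  m=+0: Y*=+0.191889-0.000000i  Y=+0.296468+0.000000i  product +0.056889+0.000000i
  m=+1: Y*=+0.162108+0.519439i  Y=+0.105400-0.077203i  product +0.057189+0.042234i
  m=+2: Y*=-0.273029+0.188803i  Y=-0.089346+0.282407i  product -0.028925-0.093974i
  m=+3: Y*=-0.087831-0.068629i  Y=+0.061889+0.183203i  product +0.007137-0.020338i
  m=+4: Y*=+0.008244-0.021849i  Y=-0.231451-0.162740i  product -0.005464+0.003715i
  m=+5: Y*=+0.002858+0.000167i  Y=-0.414019+0.008021i  product -0.001184-0.000046i
Total Σ_m = +0.114394+0.000000i. Multiply by 1.142397: +0.130683+0.000000i. P_5(cos γ) = 0.130683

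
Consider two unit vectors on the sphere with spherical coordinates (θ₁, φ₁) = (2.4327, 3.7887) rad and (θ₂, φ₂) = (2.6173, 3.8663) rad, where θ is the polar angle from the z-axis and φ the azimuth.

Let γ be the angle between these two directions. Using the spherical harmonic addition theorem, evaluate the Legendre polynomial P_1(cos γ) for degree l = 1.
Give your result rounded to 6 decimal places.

0.982029

Expand P_1 via completeness: Σ_{m} conj(Y_{1,m}) at Ω₁ times Y_{1,m} at Ω₂ —
  term(m=-1) = +0.038783-0.003016i   from Y*(Ω₁)=-0.179444-0.135597i, Y(Ω₂)=-0.129490+0.114654i
  term(m=+0) = +0.156876+0.000000i   from Y*(Ω₁)=-0.370890-0.000000i, Y(Ω₂)=-0.422973+0.000000i
  term(m=+1) = +0.038783+0.003016i   from Y*(Ω₁)=+0.179444-0.135597i, Y(Ω₂)=+0.129490+0.114654i
Accumulated sum +0.234442+0.000000i; after 4π/(2l+1) scaling, +0.982029+0.000000i ⇒ P_1 = 0.982029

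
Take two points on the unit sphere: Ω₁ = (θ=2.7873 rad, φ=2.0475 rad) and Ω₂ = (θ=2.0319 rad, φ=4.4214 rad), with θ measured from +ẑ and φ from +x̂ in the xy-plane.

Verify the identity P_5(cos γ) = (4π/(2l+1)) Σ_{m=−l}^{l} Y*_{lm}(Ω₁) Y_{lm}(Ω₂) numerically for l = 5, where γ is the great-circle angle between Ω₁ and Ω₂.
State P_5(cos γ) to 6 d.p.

Addition theorem: P_5(cos γ) = (4π/11) Σ_m Y*_{lm}(Ω₁) Y_{lm}(Ω₂), m = −5…5:
  [-5]  conj(Y_{5,-5})(Ω₁) = -0.001604-0.001694i ; Y_{5,-5}(Ω₂) = -0.265582+0.030906i ; Δ = +0.000478+0.000400i
  [-4]  conj(Y_{5,-4})(Ω₁) = +0.006575-0.018826i ; Y_{5,-4}(Ω₂) = -0.166226-0.385783i ; Δ = -0.008356+0.000593i
  [-3]  conj(Y_{5,-3})(Ω₁) = +0.098926-0.014010i ; Y_{5,-3}(Ω₂) = +0.148836-0.124811i ; Δ = +0.012975-0.014432i
  [-2]  conj(Y_{5,-2})(Ω₁) = +0.181514+0.255662i ; Y_{5,-2}(Ω₂) = -0.205168-0.135000i ; Δ = -0.002726-0.076958i
  [-1]  conj(Y_{5,-1})(Ω₁) = -0.251570+0.487134i ; Y_{5,-1}(Ω₂) = +0.078057-0.260633i ; Δ = +0.107327+0.103592i
  [+0]  conj(Y_{5,0})(Ω₁) = -0.238301-0.000000i ; Y_{5,0}(Ω₂) = -0.187914+0.000000i ; Δ = +0.044780+0.000000i
  [+1]  conj(Y_{5,1})(Ω₁) = +0.251570+0.487134i ; Y_{5,1}(Ω₂) = -0.078057-0.260633i ; Δ = +0.107327-0.103592i
  [+2]  conj(Y_{5,2})(Ω₁) = +0.181514-0.255662i ; Y_{5,2}(Ω₂) = -0.205168+0.135000i ; Δ = -0.002726+0.076958i
  [+3]  conj(Y_{5,3})(Ω₁) = -0.098926-0.014010i ; Y_{5,3}(Ω₂) = -0.148836-0.124811i ; Δ = +0.012975+0.014432i
  [+4]  conj(Y_{5,4})(Ω₁) = +0.006575+0.018826i ; Y_{5,4}(Ω₂) = -0.166226+0.385783i ; Δ = -0.008356-0.000593i
  [+5]  conj(Y_{5,5})(Ω₁) = +0.001604-0.001694i ; Y_{5,5}(Ω₂) = +0.265582+0.030906i ; Δ = +0.000478-0.000400i
Total Σ_m = +0.264176-0.000000i. Multiply by 1.142397: +0.301794-0.000000i. P_5(cos γ) = 0.301794

0.301794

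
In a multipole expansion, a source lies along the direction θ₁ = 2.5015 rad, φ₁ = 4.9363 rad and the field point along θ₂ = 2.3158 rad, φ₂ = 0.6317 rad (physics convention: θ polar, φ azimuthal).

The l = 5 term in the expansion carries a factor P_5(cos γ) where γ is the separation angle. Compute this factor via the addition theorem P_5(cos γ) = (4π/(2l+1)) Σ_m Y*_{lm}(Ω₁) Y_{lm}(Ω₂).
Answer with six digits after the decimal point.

Addition theorem: P_5(cos γ) = (4π/11) Σ_m Y*_{lm}(Ω₁) Y_{lm}(Ω₂), m = −5…5:
  m=-5: Y*=0.03175 - 0.01538j  Y=-0.09960 + 0.00168j  product -0.00314 + 0.00159j
  m=-4: Y*=-0.09363 - 0.11694j  Y=0.23734 + 0.16758j  product -0.00263 - 0.04344j
  m=-3: Y*=-0.21970 + 0.27632j  Y=-0.13735 - 0.40857j  product 0.14307 + 0.05181j
  m=-2: Y*=0.40640 + 0.19522j  Y=-0.07119 + 0.22425j  product -0.07271 + 0.07724j
  m=-1: Y*=0.02905 - 0.12757j  Y=-0.18967 + 0.13879j  product 0.01219 + 0.02823j
  m=+0: Y*=0.37142 + 0.00000j  Y=0.30645 + 0.00000j  product 0.11382 + 0.00000j
  m=+1: Y*=-0.02905 - 0.12757j  Y=0.18967 + 0.13879j  product 0.01219 - 0.02823j
  m=+2: Y*=0.40640 - 0.19522j  Y=-0.07119 - 0.22425j  product -0.07271 - 0.07724j
  m=+3: Y*=0.21970 + 0.27632j  Y=0.13735 - 0.40857j  product 0.14307 - 0.05181j
  m=+4: Y*=-0.09363 + 0.11694j  Y=0.23734 - 0.16758j  product -0.00263 + 0.04344j
  m=+5: Y*=-0.03175 - 0.01538j  Y=0.09960 + 0.00168j  product -0.00314 - 0.00159j
Σ over m = 0.26741 + 0.00000j; ×(4π/11) → 0.30549 + 0.00000j. Real part: 0.305491

0.305491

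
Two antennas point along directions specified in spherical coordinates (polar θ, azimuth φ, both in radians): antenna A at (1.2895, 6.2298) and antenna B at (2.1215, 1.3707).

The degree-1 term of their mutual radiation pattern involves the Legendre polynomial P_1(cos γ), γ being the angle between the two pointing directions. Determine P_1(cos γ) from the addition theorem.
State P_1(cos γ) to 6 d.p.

Summing Y*_{l m}(θ₁,φ₁)·Y_{l m}(θ₂,φ₂) over m ∈ [−1, 1]; prefactor 4π/(2·1+1) = 4.188790:
  term(m=-1) = 0.01429 - 0.09667j   from Y*(Ω₁)=0.33144 - 0.01771j, Y(Ω₂)=0.05852 - 0.28854j
  term(m=+0) = -0.03468 + 0.00000j   from Y*(Ω₁)=0.13564 + 0.00000j, Y(Ω₂)=-0.25568 + 0.00000j
  term(m=+1) = 0.01429 + 0.09667j   from Y*(Ω₁)=-0.33144 - 0.01771j, Y(Ω₂)=-0.05852 - 0.28854j
Σ over m = -0.00611 + 0.00000j; ×(4π/3) → -0.02559 + 0.00000j. Real part: -0.025589

-0.025589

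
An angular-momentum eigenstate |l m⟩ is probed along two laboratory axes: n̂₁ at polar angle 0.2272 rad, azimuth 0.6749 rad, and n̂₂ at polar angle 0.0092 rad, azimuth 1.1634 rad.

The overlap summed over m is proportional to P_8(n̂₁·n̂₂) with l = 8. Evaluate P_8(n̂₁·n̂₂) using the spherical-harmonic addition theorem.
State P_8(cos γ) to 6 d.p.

Term-by-term m-sum for l=8 (normalisation 4π/17 = 0.739198):
  m=-8: +0.000002-0.000003i × -0.000000-0.000000i = -0.000000+0.000000i  (running Σ = -0.000000+0.000000i)
  m=-7: +0.000001-0.000059i × -0.000000-0.000000i = -0.000000+0.000000i  (running Σ = -0.000000+0.000000i)
  m=-6: -0.000401-0.000513i × +0.000000-0.000000i = -0.000000-0.000000i  (running Σ = -0.000000-0.000000i)
  m=-5: -0.005024-0.001192i × +0.000000+0.000000i = -0.000000-0.000000i  (running Σ = -0.000000-0.000000i)
  m=-4: -0.027465+0.012997i × -0.000000+0.000000i = -0.000000-0.000000i  (running Σ = -0.000000-0.000000i)
  m=-3: -0.057411+0.117674i × -0.000010+0.000004i = +0.000000-0.000001i  (running Σ = +0.000000-0.000001i)
  m=-2: +0.085334+0.379827i × -0.000599-0.000635i = +0.000190-0.000282i  (running Σ = +0.000190-0.000283i)
  m=-1: +0.529287+0.423567i × +0.017974-0.041652i = +0.027156-0.014432i  (running Σ = +0.027346-0.014715i)
  m=0: +0.307280-0.000000i × +1.161335+0.000000i = +0.356855+0.000000i  (running Σ = +0.384201-0.014715i)
  m=1: -0.529287+0.423567i × -0.017974-0.041652i = +0.027156+0.014432i  (running Σ = +0.411357-0.000283i)
  m=2: +0.085334-0.379827i × -0.000599+0.000635i = +0.000190+0.000282i  (running Σ = +0.411547-0.000001i)
  m=3: +0.057411+0.117674i × +0.000010+0.000004i = +0.000000+0.000001i  (running Σ = +0.411547-0.000000i)
  m=4: -0.027465-0.012997i × -0.000000-0.000000i = -0.000000+0.000000i  (running Σ = +0.411547-0.000000i)
  m=5: +0.005024-0.001192i × -0.000000+0.000000i = -0.000000+0.000000i  (running Σ = +0.411547-0.000000i)
  m=6: -0.000401+0.000513i × +0.000000+0.000000i = -0.000000+0.000000i  (running Σ = +0.411547+0.000000i)
  m=7: -0.000001-0.000059i × +0.000000-0.000000i = -0.000000-0.000000i  (running Σ = +0.411547+0.000000i)
  m=8: +0.000002+0.000003i × -0.000000+0.000000i = -0.000000-0.000000i  (running Σ = +0.411547+0.000000i)
Total Σ_m = +0.411547+0.000000i. Multiply by 0.739198: +0.304215+0.000000i. P_8(cos γ) = 0.304215

0.304215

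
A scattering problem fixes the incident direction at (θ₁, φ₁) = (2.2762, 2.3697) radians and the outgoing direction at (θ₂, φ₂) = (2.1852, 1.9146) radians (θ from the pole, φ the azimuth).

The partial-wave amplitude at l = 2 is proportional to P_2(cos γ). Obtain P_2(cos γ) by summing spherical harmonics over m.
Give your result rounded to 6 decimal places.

Term-by-term m-sum for l=2 (normalisation 4π/5 = 2.513274):
  [-2]  conj(Y_{2,-2})(Ω₁) = (0.006047, -0.223824) ; Y_{2,-2}(Ω₂) = (-0.199303, 0.163692) ; Δ = (0.035433, 0.045599)
  [-1]  conj(Y_{2,-1})(Ω₁) = (0.273266, -0.265983) ; Y_{2,-1}(Ω₂) = (0.122662, 0.342609) ; Δ = (0.124647, 0.060997)
  [+0]  conj(Y_{2,0})(Ω₁) = (0.082330, -0.000000) ; Y_{2,0}(Ω₂) = (-0.000960, 0.000000) ; Δ = (-0.000079, 0.000000)
  [+1]  conj(Y_{2,1})(Ω₁) = (-0.273266, -0.265983) ; Y_{2,1}(Ω₂) = (-0.122662, 0.342609) ; Δ = (0.124647, -0.060997)
  [+2]  conj(Y_{2,2})(Ω₁) = (0.006047, 0.223824) ; Y_{2,2}(Ω₂) = (-0.199303, -0.163692) ; Δ = (0.035433, -0.045599)
Total Σ_m = (0.320081, 0.000000). Multiply by 2.513274: (0.804452, 0.000000). P_2(cos γ) = 0.804452

0.804452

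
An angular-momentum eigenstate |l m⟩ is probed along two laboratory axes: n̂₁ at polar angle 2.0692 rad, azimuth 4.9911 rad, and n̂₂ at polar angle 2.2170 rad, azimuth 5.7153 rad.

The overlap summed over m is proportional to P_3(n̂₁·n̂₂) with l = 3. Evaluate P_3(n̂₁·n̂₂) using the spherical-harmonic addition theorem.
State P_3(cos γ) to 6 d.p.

Summing Y*_{l m}(θ₁,φ₁)·Y_{l m}(θ₂,φ₂) over m ∈ [−3, 3]; prefactor 4π/(2·3+1) = 1.795196:
  m=-3: -0.209799+0.189522i × -0.028126+0.210449i = -0.033984-0.049482i  (running Σ = -0.033984-0.049482i)
  m=-2: +0.319846+0.199380i × -0.165310-0.355722i = +0.018050-0.146736i  (running Σ = -0.015934-0.196218i)
  m=-1: +0.011131-0.038899i × +0.176840+0.112822i = +0.006357-0.005623i  (running Σ = -0.009577-0.201841i)
  m=0: +0.331348-0.000000i × +0.266737+0.000000i = +0.088383+0.000000i  (running Σ = +0.078806-0.201841i)
  m=1: -0.011131-0.038899i × -0.176840+0.112822i = +0.006357+0.005623i  (running Σ = +0.085163-0.196218i)
  m=2: +0.319846-0.199380i × -0.165310+0.355722i = +0.018050+0.146736i  (running Σ = +0.103213-0.049482i)
  m=3: +0.209799+0.189522i × +0.028126+0.210449i = -0.033984+0.049482i  (running Σ = +0.069229+0.000000i)
Total Σ_m = +0.069229+0.000000i. Multiply by 1.795196: +0.124280+0.000000i. P_3(cos γ) = 0.124280

0.124280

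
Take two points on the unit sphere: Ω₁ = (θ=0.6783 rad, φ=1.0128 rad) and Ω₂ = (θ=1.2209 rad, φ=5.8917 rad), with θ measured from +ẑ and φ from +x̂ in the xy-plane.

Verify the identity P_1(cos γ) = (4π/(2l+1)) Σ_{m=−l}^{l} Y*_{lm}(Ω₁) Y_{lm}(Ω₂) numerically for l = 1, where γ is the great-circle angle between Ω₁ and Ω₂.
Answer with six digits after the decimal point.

Expand P_1 via completeness: Σ_{m} conj(Y_{1,m}) at Ω₁ times Y_{1,m} at Ω₂ —
  term(m=-1) = 0.01166 + 0.06939j   from Y*(Ω₁)=0.11479 + 0.18390j, Y(Ω₂)=0.30000 + 0.12384j
  term(m=+0) = 0.06372 + 0.00000j   from Y*(Ω₁)=0.38045 + 0.00000j, Y(Ω₂)=0.16749 + 0.00000j
  term(m=+1) = 0.01166 - 0.06939j   from Y*(Ω₁)=-0.11479 + 0.18390j, Y(Ω₂)=-0.30000 + 0.12384j
Σ over m = 0.08705 + 0.00000j; ×(4π/3) → 0.36462 + 0.00000j. Real part: 0.364615

0.364615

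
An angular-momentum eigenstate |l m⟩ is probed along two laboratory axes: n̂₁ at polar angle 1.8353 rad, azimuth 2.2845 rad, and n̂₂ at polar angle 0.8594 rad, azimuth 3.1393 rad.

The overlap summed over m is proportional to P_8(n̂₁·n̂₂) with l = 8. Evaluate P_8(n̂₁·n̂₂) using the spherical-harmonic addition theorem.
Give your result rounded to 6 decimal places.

Term-by-term m-sum for l=8 (normalisation 4π/17 = 0.739198):
  term(m=-8) = (0.018429, -0.011432)   from Y*(Ω₁)=(0.326178, -0.210710), Y(Ω₂)=(0.055838, 0.001024)
  term(m=-7) = (-0.077400, -0.023907)   from Y*(Ω₁)=(0.403906, 0.117693), Y(Ω₂)=(-0.192529, -0.003090)
  term(m=-6) = (0.001189, 0.002689)   from Y*(Ω₁)=(0.003197, 0.006968), Y(Ω₂)=(0.383413, 0.005275)
  term(m=-5) = (-0.067073, 0.143070)   from Y*(Ω₁)=(0.145636, -0.320146), Y(Ω₂)=(-0.449233, -0.005150)
  term(m=-4) = (0.025719, -0.007329)   from Y*(Ω₁)=(0.133318, -0.039316), Y(Ω₂)=(0.192393, 0.001764)
  term(m=-3) = (-0.059715, -0.038884)   from Y*(Ω₁)=(-0.242879, -0.155786), Y(Ω₂)=(0.246954, 0.001699)
  term(m=-2) = (0.008967, 0.064186)   from Y*(Ω₁)=(-0.027186, -0.188293), Y(Ω₂)=(-0.340658, -0.001562)
  term(m=-1) = (0.016675, -0.019167)   from Y*(Ω₁)=(-0.167291, 0.193179), Y(Ω₂)=(-0.099414, -0.000228)
  term(m=+0) = (-0.072607, -0.000000)   from Y*(Ω₁)=(-0.203899, -0.000000), Y(Ω₂)=(0.356095, 0.000000)
  term(m=+1) = (0.016675, 0.019167)   from Y*(Ω₁)=(0.167291, 0.193179), Y(Ω₂)=(0.099414, -0.000228)
  term(m=+2) = (0.008967, -0.064186)   from Y*(Ω₁)=(-0.027186, 0.188293), Y(Ω₂)=(-0.340658, 0.001562)
  term(m=+3) = (-0.059715, 0.038884)   from Y*(Ω₁)=(0.242879, -0.155786), Y(Ω₂)=(-0.246954, 0.001699)
  term(m=+4) = (0.025719, 0.007329)   from Y*(Ω₁)=(0.133318, 0.039316), Y(Ω₂)=(0.192393, -0.001764)
  term(m=+5) = (-0.067073, -0.143070)   from Y*(Ω₁)=(-0.145636, -0.320146), Y(Ω₂)=(0.449233, -0.005150)
  term(m=+6) = (0.001189, -0.002689)   from Y*(Ω₁)=(0.003197, -0.006968), Y(Ω₂)=(0.383413, -0.005275)
  term(m=+7) = (-0.077400, 0.023907)   from Y*(Ω₁)=(-0.403906, 0.117693), Y(Ω₂)=(0.192529, -0.003090)
  term(m=+8) = (0.018429, 0.011432)   from Y*(Ω₁)=(0.326178, 0.210710), Y(Ω₂)=(0.055838, -0.001024)
Accumulated sum (-0.339026, 0.000000); after 4π/(2l+1) scaling, (-0.250607, 0.000000) ⇒ P_8 = -0.250607

-0.250607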